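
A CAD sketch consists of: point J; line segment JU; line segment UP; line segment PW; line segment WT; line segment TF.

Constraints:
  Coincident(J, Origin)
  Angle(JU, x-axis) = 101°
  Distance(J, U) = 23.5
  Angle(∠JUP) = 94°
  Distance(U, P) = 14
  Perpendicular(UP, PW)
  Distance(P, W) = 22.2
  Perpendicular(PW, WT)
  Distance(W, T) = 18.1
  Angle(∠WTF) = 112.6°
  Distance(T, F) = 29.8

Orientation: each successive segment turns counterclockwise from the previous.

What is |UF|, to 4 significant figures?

16.43

J is at the origin; JU runs at 101.0° with length 23.5, so U = (-4.484, 23.07). ∠JUP = 94.0° gives UP at -173.0° from the x-axis; with |UP| = 14.0, P = (-18.38, 21.36). UP ⟂ PW, so PW runs at -83.00°; with |PW| = 22.2, W = (-15.67, -0.6725). PW is perpendicular to WT, so WT runs at 7.000°; with |WT| = 18.1, T = (2.291, 1.533). ∠WTF = 112.6° gives TF at 74.40° from the x-axis; with |TF| = 29.8, F = (10.30, 30.24). Then |UF| = |F − U| = 16.43.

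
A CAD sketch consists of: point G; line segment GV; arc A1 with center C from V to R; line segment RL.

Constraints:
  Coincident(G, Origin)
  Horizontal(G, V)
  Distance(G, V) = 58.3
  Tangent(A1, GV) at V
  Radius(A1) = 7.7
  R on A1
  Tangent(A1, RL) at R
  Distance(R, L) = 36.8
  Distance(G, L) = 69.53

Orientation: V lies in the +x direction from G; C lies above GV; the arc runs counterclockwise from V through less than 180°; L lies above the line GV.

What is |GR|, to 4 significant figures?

66.35

G is at the origin; G and V share the same y with |GV| = 58.3 and V on the +x side, so V = (58.30, 0.000). Tangency of A1 to GV means the radius CV is perpendicular to GV, so C = V + (0, 7.7) = (58.30, 7.700). Since CR ⟂ RL (tangency), |CL| = √(7.7² + 36.8²) = 37.60 regardless of where R sits on A1. So L lies on both circle(G, 69.53) and circle(C, 37.60); the above-GV intersection is L = (53.06, 44.93). R is the foot of the tangent from L: R = (65.54, 10.31).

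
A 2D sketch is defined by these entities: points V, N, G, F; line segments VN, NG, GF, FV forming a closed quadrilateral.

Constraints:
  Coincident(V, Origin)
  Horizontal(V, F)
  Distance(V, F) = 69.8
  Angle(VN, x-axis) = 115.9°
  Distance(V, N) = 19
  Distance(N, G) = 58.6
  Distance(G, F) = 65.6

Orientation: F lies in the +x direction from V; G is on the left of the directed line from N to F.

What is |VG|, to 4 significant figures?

66.30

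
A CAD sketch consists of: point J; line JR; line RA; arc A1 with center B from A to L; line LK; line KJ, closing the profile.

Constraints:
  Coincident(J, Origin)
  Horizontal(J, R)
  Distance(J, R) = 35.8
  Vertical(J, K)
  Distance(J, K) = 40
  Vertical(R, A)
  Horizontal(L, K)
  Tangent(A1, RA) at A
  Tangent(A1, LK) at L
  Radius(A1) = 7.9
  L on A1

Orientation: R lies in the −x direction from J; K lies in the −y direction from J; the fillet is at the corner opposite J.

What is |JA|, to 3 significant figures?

48.1

The virtual corner opposite J is at (-35.8, -40.0). Since A1 is tangent to RA there, BA ⟂ RA and the tangent condition forces BL to be normal to LK, with radius 7.9, so the center B sits 7.9 in from both sides at B = (-27.9, -32.1). That places the tangent points at A = (-35.8, -32.1) on RA and L = (-27.9, -40.0) on LK. Then |JA| = |A − J| = 48.1.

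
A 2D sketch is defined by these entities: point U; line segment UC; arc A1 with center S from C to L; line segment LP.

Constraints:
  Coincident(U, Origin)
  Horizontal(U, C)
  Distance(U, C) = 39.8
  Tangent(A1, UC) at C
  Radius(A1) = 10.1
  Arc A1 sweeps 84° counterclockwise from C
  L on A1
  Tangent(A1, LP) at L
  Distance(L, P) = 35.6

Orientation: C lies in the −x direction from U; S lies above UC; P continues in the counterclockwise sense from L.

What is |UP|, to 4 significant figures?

51.51

U is at the origin; UC is horizontal with |UC| = 39.8 and C on the −x side, so C = (-39.80, 0.000). The tangent condition forces SC to be normal to UC, so S = C + (0, 10.1) = (-39.80, 10.10). On A1, C sits at bearing -90° from S; an 84° counterclockwise sweep puts L at bearing -6°, so L = S + 10.1·(cos -6°, sin -6°) = (-29.76, 9.044). Tangency of A1 to LP means the radius SL is perpendicular to LP, so LP runs along (−sin -6°, cos -6°); with |LP| = 35.6, P = (-26.03, 44.45). Then |UP| = |P − U| = 51.51.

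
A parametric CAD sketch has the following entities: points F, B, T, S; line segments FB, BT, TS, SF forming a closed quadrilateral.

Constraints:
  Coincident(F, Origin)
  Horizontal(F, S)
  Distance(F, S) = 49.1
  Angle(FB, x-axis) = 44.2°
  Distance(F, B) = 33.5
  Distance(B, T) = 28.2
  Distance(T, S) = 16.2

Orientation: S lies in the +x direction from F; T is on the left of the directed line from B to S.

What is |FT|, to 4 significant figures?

53.71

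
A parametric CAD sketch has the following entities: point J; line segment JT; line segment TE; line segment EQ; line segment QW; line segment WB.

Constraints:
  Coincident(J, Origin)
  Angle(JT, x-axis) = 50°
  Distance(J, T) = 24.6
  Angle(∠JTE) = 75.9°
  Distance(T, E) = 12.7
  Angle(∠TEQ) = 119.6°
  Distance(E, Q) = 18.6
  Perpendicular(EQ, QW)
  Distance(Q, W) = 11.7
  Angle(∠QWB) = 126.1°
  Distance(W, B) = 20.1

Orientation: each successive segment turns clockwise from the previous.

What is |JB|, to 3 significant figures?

16.2

J is at the origin; JT runs at 50.0° with length 24.6, so T = (15.8, 18.8). ∠JTE = 75.9° gives TE at -54.1° from the x-axis; with |TE| = 12.7, E = (23.3, 8.56). ∠TEQ = 119.6° gives EQ at -114° from the x-axis; with |EQ| = 18.6, Q = (15.5, -8.37). EQ is perpendicular to QW, so QW runs at 156°; with |QW| = 11.7, W = (4.90, -3.52). ∠QWB = 126.1° gives WB at 102° from the x-axis; with |WB| = 20.1, B = (0.858, 16.2). Then |JB| = |B − J| = 16.2.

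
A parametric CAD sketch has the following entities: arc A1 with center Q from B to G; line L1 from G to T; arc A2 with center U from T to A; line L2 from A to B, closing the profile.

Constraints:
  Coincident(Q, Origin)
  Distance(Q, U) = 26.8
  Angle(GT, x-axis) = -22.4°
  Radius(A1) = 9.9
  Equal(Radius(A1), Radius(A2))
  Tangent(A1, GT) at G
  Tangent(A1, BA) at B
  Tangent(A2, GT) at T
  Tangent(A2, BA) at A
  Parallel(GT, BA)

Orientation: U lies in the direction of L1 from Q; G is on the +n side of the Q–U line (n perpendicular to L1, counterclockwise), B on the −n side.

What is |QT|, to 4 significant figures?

28.57

Tangency of A1 to both parallel lines with radius 9.9 puts G and B at Q ± 9.9·n: G = (3.773, 9.153), B = (-3.773, -9.153). Equal radii place T and A the same way about U: T = U + 9.9·n = (28.55, -1.060), A = U − 9.9·n = (21.01, -19.37). Then |QT| = |T − Q| = 28.57.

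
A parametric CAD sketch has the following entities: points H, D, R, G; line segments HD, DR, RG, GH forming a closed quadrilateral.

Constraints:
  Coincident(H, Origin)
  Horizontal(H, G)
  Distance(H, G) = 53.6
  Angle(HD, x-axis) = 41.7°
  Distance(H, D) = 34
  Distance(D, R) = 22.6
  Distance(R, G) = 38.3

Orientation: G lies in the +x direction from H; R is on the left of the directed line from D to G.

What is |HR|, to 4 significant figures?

56.58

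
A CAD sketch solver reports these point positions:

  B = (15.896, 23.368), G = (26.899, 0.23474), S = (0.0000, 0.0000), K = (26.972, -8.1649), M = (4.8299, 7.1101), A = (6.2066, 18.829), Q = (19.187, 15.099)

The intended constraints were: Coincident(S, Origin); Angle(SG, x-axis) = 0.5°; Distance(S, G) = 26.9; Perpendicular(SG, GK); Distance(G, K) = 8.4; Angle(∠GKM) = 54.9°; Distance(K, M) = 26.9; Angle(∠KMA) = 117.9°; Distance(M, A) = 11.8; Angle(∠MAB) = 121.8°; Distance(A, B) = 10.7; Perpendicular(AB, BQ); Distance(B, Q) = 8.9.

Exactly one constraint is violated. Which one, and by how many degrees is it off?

Perpendicular(AB, BQ) — off by 3.40°.

S = (0.00, 0.00) ✓; SG at 0.5000° ✓; |SG| = 26.90 ✓; ∠(SG, GK) = 90.00° ✓; |GK| = 8.400 ✓; ∠GKM = 54.90° ✓; |KM| = 26.90 ✓; ∠KMA = 117.9° ✓; |MA| = 11.80 ✓; ∠MAB = 121.8° ✓; |AB| = 10.70 ✓; ∠(AB, BQ) = 93.40° ✗; |BQ| = 8.900 ✓.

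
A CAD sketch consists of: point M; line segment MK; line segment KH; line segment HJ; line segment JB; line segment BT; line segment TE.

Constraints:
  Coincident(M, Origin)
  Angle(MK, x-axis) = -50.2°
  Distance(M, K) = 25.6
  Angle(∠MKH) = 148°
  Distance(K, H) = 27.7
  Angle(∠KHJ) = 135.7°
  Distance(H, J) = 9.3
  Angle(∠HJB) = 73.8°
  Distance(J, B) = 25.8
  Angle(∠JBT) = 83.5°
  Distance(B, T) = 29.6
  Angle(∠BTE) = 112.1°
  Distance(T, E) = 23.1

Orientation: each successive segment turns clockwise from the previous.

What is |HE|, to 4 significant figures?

26.80

∠JBT = 83.5° gives BT at 30.80° from the x-axis; with |BT| = 29.6, T = (24.40, -18.91). ∠BTE = 112.1° gives TE at -37.10° from the x-axis; with |TE| = 23.1, E = (42.83, -32.84). Then |HE| = |E − H| = 26.80.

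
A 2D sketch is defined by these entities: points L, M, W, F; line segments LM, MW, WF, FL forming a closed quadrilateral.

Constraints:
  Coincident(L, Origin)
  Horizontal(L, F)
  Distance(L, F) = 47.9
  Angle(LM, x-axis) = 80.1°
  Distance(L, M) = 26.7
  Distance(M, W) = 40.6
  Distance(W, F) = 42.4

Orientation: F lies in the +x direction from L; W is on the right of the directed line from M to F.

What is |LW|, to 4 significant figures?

16.23

L is at the origin; LF is horizontal with |LF| = 47.9 and F in +x, so F = (47.9, 0). LM runs at 80.1° with |LM| = 26.7, so M = (4.591, 26.30). W is determined by |MW| = 40.6 and |WF| = 42.4 together: it lies at the intersection of circle(M, 40.6) and circle(F, 42.4). With |MF| = 50.67, the foot of the radical line on MF is 23.86 from M and the perpendicular offset is √(40.6² − 23.86²) = 32.85. Taking the right-of-MF solution: W = (7.934, -14.16).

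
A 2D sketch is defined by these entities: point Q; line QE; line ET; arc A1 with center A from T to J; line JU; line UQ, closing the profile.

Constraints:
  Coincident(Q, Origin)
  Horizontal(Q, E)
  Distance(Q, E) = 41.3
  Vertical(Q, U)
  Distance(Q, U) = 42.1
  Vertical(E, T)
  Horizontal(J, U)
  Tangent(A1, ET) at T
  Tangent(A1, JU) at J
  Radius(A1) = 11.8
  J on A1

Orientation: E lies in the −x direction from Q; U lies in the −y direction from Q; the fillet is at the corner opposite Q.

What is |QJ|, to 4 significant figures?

51.41

The virtual corner opposite Q is at (-41.30, -42.10). Tangency of A1 to ET means the radius AT is perpendicular to ET and since A1 is tangent to JU there, AJ ⟂ JU, with radius 11.8, so the center A sits 11.8 in from both sides at A = (-29.50, -30.30). That places the tangent points at T = (-41.30, -30.30) on ET and J = (-29.50, -42.10) on JU. Then |QJ| = |J − Q| = 51.41.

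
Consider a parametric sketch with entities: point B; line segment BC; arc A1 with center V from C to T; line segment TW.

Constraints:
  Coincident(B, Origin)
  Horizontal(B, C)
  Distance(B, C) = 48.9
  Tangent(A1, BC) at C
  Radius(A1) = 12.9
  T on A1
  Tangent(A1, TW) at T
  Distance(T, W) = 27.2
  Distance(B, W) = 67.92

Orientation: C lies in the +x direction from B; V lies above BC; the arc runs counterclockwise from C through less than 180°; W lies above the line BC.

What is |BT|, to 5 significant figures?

63.457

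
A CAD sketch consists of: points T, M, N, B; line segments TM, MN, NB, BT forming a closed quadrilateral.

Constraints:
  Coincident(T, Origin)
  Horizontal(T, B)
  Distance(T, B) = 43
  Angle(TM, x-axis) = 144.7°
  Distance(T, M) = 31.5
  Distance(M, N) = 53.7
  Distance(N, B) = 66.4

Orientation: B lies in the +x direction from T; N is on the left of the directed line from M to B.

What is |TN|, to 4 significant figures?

58.83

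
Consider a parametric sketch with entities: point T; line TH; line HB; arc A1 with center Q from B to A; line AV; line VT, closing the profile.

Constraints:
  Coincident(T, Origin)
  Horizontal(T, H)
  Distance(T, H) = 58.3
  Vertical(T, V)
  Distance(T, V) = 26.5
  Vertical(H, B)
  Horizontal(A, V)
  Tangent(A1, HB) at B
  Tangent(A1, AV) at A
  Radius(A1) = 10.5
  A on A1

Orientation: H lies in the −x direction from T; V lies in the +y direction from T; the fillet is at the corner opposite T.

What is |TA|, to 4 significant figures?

54.65

T is at the origin; TH is horizontal with |TH| = 58.3 and H on the −x side, so H = (-58.30, 0.000). TV is vertical with |TV| = 26.5 and V on the +y side, so V = (0.000, 26.50). The virtual corner opposite T is at (-58.30, 26.50). The tangent condition forces QB to be normal to HB and since A1 is tangent to AV there, QA ⟂ AV, with radius 10.5, so the center Q sits 10.5 in from both sides at Q = (-47.80, 16.00). That places the tangent points at B = (-58.30, 16.00) on HB and A = (-47.80, 26.50) on AV. Then |TA| = |A − T| = 54.65.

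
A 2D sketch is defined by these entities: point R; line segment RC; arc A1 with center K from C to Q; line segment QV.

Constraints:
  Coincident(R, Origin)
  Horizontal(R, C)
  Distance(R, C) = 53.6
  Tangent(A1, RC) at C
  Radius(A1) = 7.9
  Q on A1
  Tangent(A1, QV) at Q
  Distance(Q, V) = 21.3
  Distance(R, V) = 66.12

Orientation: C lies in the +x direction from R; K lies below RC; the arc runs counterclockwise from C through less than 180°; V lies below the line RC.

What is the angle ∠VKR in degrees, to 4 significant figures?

112.0°

R is at the origin; R and C share the same y with |RC| = 53.6 and C on the +x side, so C = (53.60, 0.000). Tangency of A1 to RC means the radius KC is perpendicular to RC, so K = C + (0, -7.9) = (53.60, -7.900). Since KQ ⟂ QV (tangency), |KV| = √(7.9² + 21.3²) = 22.72 regardless of where Q sits on A1. So V lies on both circle(R, 66.12) and circle(K, 22.72); the below-RC intersection is V = (58.93, -29.98). Q is the foot of the tangent from V: Q = (47.04, -12.31).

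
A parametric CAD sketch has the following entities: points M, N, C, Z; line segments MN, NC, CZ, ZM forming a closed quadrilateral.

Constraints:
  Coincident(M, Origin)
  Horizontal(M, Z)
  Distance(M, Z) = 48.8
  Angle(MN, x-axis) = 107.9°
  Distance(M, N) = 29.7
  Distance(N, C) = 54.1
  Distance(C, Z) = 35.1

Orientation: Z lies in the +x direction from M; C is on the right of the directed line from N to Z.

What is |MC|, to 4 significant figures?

26.06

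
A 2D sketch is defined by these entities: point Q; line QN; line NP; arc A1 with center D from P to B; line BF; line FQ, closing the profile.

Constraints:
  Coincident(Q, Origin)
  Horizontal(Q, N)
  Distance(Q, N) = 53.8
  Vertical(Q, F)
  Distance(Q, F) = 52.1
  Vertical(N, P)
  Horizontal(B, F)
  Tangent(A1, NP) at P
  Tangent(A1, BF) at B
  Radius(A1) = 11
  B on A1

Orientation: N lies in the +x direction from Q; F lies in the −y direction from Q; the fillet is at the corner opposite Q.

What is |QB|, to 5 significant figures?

67.426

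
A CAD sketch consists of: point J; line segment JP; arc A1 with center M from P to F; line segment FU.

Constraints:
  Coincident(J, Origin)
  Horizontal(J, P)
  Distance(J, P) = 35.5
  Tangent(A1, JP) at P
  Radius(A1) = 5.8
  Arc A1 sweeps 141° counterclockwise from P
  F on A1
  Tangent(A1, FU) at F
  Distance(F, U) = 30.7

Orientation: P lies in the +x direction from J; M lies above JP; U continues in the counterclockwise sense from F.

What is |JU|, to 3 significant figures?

33.3

J is at the origin; JP is horizontal with |JP| = 35.5 and P on the +x side, so P = (35.5, 0.00). Since A1 is tangent to JP there, MP ⟂ JP, so M = P + (0, 5.8) = (35.5, 5.80). On A1, P sits at bearing -90° from M; a 141° counterclockwise sweep puts F at bearing 51°, so F = M + 5.8·(cos 51°, sin 51°) = (39.2, 10.3). Tangency of A1 to FU means the radius MF is perpendicular to FU, so FU runs along (−sin 51°, cos 51°); with |FU| = 30.7, U = (15.3, 29.6). Then |JU| = |U − J| = 33.3.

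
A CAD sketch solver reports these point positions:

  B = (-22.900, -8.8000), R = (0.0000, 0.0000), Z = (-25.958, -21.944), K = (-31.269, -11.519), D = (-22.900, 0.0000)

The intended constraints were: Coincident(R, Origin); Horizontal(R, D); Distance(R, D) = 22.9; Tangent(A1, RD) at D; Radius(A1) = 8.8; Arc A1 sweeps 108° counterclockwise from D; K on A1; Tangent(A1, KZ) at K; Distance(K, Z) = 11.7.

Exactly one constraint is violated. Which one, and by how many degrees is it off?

Tangent(A1, KZ) at K — off by 9.00°.

R = (0.00, 0.00) ✓; R.y = 0.00, D.y = 0.00 ✓; |RD| = 22.90 ✓; ∠(BD, DR) = 90.00° ✓; |BD| = 8.800 ✓; bearing(B→K) − bearing(B→D) = 108.0° ✓; |BK| = 8.800 ✓; ∠(BK, KZ) = 81.00° ✗; |KZ| = 11.70 ✓.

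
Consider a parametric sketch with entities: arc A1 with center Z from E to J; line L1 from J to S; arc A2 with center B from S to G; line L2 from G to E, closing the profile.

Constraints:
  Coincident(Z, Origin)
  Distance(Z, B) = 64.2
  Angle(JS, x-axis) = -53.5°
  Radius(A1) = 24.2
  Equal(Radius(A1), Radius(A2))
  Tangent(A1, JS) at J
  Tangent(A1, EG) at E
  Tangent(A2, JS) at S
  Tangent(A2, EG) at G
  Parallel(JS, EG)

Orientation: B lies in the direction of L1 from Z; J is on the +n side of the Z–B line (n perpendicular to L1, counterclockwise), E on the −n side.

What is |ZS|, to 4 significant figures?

68.61

The slot axis is L1's direction at -53.5°, so u = (cos -53.5°, sin -53.5°) = (0.5948, -0.8039) and n = (−sin -53.5°, cos -53.5°) = (0.8039, 0.5948). Z is at the origin and B lies 64.2 along u from Z, so B = 64.2·u = (38.19, -51.61). Tangency of A1 to both parallel lines with radius 24.2 puts J and E at Z ± 24.2·n: J = (19.45, 14.39), E = (-19.45, -14.39). Equal radii place S and G the same way about B: S = B + 24.2·n = (57.64, -37.21), G = B − 24.2·n = (18.73, -66.00). Then |ZS| = |S − Z| = 68.61.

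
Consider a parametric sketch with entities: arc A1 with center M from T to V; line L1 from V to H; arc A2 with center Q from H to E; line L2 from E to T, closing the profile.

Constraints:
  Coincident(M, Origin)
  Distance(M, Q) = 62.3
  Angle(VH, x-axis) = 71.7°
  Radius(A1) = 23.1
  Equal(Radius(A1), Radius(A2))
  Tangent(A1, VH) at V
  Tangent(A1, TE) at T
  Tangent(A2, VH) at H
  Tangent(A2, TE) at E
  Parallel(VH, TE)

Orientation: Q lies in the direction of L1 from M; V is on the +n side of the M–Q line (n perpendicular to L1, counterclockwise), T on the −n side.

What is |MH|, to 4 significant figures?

66.44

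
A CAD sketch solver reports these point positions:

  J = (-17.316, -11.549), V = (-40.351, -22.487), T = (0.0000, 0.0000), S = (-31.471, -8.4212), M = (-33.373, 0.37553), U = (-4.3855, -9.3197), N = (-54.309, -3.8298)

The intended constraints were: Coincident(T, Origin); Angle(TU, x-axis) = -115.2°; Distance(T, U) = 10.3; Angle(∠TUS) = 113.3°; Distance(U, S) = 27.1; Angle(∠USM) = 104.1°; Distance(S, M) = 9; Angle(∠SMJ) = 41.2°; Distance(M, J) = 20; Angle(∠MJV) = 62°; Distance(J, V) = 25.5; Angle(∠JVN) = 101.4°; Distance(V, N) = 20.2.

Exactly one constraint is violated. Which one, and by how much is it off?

Distance(V, N) = 20.2 — off by 3.10.

T = (0.00, 0.00) ✓; TU at -115.2° ✓; |TU| = 10.30 ✓; ∠TUS = 113.3° ✓; |US| = 27.10 ✓; ∠USM = 104.1° ✓; |SM| = 9.000 ✓; ∠SMJ = 41.20° ✓; |MJ| = 20.00 ✓; ∠MJV = 62.00° ✓; |JV| = 25.50 ✓; ∠JVN = 101.4° ✓; |VN| = 23.30 ✗.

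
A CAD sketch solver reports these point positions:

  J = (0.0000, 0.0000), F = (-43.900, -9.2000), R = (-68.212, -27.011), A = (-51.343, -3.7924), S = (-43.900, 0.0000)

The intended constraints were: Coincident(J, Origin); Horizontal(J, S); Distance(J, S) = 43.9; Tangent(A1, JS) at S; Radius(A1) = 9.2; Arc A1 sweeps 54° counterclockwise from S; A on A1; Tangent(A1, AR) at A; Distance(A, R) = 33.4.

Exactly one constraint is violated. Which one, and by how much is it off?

Distance(A, R) = 33.4 — off by 4.70.

J = (0.00, 0.00) ✓; J.y = 0.00, S.y = 0.00 ✓; |JS| = 43.90 ✓; ∠(FS, SJ) = 90.00° ✓; |FS| = 9.200 ✓; bearing(F→A) − bearing(F→S) = 54.00° ✓; |FA| = 9.200 ✓; ∠(FA, AR) = 90.00° ✓; |AR| = 28.70 ✗.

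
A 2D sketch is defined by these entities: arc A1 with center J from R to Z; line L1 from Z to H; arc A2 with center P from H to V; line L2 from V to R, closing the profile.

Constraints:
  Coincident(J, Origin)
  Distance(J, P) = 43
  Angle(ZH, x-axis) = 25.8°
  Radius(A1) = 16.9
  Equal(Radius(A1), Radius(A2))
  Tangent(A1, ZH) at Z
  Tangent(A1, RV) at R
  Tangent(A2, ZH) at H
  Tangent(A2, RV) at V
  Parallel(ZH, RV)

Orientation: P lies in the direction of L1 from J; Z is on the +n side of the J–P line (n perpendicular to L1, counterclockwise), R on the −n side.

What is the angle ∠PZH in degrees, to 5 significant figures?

21.456°

The slot axis is L1's direction at 25.8°, so u = (cos 25.8°, sin 25.8°) = (0.90032, 0.43523) and n = (−sin 25.8°, cos 25.8°) = (-0.43523, 0.90032). J is at the origin and P lies 43.0 along u from J, so P = 43.0·u = (38.714, 18.715). Tangency of A1 to both parallel lines with radius 16.9 puts Z and R at J ± 16.9·n: Z = (-7.3554, 15.215), R = (7.3554, -15.215). Equal radii place H and V the same way about P: H = P + 16.9·n = (31.358, 33.930), V = P − 16.9·n = (46.069, 3.4996). Then cos ∠PZH = ZP·ZH / (|ZP||ZH|), giving 21.456°.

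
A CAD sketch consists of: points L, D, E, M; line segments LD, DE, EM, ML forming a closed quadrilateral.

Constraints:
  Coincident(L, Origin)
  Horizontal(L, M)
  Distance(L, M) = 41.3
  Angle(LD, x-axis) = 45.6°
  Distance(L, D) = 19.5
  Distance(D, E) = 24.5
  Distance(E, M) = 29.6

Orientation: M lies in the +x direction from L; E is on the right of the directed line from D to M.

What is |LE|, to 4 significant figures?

17.26

Checks: |DE| = 24.50 ✓; |EM| = 29.60 ✓.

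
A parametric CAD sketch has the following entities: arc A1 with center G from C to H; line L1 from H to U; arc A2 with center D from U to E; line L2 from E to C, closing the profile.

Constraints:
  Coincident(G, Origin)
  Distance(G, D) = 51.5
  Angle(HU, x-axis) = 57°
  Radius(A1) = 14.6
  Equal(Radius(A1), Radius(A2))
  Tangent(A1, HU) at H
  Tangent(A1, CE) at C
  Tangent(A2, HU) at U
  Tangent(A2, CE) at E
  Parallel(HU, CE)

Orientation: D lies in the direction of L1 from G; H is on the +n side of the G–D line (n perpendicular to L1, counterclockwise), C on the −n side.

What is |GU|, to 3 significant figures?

53.5

The slot axis is L1's direction at 57.0°, so u = (cos 57.0°, sin 57.0°) = (0.545, 0.839) and n = (−sin 57.0°, cos 57.0°) = (-0.839, 0.545). G is at the origin and D lies 51.5 along u from G, so D = 51.5·u = (28.0, 43.2). Tangency of A1 to both parallel lines with radius 14.6 puts H and C at G ± 14.6·n: H = (-12.2, 7.95), C = (12.2, -7.95). Equal radii place U and E the same way about D: U = D + 14.6·n = (15.8, 51.1), E = D − 14.6·n = (40.3, 35.2). Then |GU| = |U − G| = 53.5.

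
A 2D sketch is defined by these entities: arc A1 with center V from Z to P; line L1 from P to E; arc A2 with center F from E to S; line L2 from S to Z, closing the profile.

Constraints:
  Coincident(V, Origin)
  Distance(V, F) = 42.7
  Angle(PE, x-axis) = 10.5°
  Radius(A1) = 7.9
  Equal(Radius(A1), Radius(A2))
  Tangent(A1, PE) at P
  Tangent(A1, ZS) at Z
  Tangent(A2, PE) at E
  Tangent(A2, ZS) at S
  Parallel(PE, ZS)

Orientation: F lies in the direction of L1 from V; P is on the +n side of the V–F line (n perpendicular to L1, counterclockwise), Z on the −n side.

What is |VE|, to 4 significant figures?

43.42

The slot axis is L1's direction at 10.5°, so u = (cos 10.5°, sin 10.5°) = (0.9833, 0.1822) and n = (−sin 10.5°, cos 10.5°) = (-0.1822, 0.9833). V is at the origin and F lies 42.7 along u from V, so F = 42.7·u = (41.98, 7.781). Tangency of A1 to both parallel lines with radius 7.9 puts P and Z at V ± 7.9·n: P = (-1.440, 7.768), Z = (1.440, -7.768). Equal radii place E and S the same way about F: E = F + 7.9·n = (40.55, 15.55), S = F − 7.9·n = (43.42, 0.01374). Then |VE| = |E − V| = 43.42.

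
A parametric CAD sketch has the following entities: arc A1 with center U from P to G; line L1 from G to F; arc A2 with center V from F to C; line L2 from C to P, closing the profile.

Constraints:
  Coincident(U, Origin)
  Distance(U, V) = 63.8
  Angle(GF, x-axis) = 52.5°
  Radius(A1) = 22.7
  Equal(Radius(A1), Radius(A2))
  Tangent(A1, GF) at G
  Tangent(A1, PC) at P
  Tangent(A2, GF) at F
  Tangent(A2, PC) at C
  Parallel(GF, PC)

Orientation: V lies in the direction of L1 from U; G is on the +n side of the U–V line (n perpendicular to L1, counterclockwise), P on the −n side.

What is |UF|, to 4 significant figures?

67.72

Tangency of A1 to both parallel lines with radius 22.7 puts G and P at U ± 22.7·n: G = (-18.01, 13.82), P = (18.01, -13.82). Equal radii place F and C the same way about V: F = V + 22.7·n = (20.83, 64.43), C = V − 22.7·n = (56.85, 36.80). Then |UF| = |F − U| = 67.72.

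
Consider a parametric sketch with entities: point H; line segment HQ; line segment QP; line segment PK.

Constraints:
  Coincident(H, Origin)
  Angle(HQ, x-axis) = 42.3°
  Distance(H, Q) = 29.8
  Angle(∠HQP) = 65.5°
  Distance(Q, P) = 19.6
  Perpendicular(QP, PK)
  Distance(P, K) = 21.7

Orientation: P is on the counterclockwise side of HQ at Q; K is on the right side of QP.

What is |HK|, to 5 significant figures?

49.351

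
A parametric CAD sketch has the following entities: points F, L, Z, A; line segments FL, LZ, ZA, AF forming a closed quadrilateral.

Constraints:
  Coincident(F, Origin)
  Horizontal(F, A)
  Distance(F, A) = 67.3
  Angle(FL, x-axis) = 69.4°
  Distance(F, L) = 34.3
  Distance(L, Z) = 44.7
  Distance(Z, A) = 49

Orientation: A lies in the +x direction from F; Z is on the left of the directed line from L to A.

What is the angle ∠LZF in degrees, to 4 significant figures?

21.35°

Checks: |LZ| = 44.70 ✓; |ZA| = 49.00 ✓.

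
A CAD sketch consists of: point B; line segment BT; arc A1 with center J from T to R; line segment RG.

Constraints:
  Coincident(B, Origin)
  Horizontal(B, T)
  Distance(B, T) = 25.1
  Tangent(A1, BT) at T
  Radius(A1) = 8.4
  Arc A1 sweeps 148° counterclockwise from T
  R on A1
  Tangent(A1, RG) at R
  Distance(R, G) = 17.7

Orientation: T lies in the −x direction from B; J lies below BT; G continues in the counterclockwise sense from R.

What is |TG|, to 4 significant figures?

27.05

B is at the origin; B and T share the same y with |BT| = 25.1 and T on the −x side, so T = (-25.10, 0.000). The tangent condition forces JT to be normal to BT, so J = T + (0, -8.4) = (-25.10, -8.400). On A1, T sits at bearing 90° from J; a 148° counterclockwise sweep puts R at bearing 238°, so R = J + 8.4·(cos 238°, sin 238°) = (-29.55, -15.52). Tangency of A1 to RG means the radius JR is perpendicular to RG, so RG runs along (−sin 238°, cos 238°); with |RG| = 17.7, G = (-14.54, -24.90). Then |TG| = |G − T| = 27.05.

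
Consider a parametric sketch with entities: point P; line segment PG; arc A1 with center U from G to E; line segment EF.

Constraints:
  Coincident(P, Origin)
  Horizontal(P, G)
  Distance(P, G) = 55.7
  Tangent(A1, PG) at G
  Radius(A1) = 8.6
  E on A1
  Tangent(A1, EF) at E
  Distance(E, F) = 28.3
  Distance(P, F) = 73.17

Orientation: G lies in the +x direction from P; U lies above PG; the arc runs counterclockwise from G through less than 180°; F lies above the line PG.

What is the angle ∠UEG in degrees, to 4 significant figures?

43.66°

Checks: |UE| = 8.600 ✓; ∠(UE, EF) = 90.00° ✓; |EF| = 28.30 ✓; |PF| = 73.17 ✓.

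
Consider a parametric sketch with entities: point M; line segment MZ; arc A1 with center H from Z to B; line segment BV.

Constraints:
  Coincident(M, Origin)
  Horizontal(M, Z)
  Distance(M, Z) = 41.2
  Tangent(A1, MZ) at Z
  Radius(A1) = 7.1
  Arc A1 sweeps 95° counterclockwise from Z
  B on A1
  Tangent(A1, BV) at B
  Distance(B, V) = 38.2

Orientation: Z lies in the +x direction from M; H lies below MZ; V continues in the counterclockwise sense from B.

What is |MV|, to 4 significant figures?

59.15

On A1, Z sits at bearing 90° from H; a 95° counterclockwise sweep puts B at bearing 185°, so B = H + 7.1·(cos 185°, sin 185°) = (34.13, -7.719). The tangent condition forces HB to be normal to BV, so BV runs along (−sin 185°, cos 185°); with |BV| = 38.2, V = (37.46, -45.77). Then |MV| = |V − M| = 59.15.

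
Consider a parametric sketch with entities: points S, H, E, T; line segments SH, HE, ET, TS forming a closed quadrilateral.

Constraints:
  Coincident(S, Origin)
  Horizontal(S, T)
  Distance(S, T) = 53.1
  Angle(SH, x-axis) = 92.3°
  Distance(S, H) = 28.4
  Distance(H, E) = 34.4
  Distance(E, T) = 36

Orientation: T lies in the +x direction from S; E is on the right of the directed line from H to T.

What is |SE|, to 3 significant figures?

17.1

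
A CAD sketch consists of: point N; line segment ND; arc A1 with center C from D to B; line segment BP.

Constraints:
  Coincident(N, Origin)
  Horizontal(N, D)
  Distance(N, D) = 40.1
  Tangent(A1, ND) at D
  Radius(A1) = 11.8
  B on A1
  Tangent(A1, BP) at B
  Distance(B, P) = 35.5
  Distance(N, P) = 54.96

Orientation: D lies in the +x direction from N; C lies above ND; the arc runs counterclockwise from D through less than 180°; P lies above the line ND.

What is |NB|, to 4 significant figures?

53.00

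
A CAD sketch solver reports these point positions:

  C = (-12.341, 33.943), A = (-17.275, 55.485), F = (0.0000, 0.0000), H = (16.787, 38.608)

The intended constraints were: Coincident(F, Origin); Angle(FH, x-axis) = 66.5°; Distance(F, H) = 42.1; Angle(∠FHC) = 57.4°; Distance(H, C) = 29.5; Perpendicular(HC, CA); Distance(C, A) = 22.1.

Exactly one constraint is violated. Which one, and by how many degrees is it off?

Perpendicular(HC, CA) — off by 3.80°.

F = (0.00, 0.00) ✓; FH at 66.50° ✓; |FH| = 42.10 ✓; ∠FHC = 57.40° ✓; |HC| = 29.50 ✓; ∠(HC, CA) = 86.20° ✗; |CA| = 22.10 ✓.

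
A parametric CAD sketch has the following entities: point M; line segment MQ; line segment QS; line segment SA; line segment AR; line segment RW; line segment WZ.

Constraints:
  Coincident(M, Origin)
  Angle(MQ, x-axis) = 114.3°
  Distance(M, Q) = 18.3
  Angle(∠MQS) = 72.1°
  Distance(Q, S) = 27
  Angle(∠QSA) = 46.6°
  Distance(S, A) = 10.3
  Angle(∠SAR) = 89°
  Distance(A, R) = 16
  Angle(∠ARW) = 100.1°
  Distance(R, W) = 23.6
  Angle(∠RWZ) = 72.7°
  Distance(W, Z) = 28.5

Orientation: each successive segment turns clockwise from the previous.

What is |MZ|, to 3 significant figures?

38.5

M is at the origin; MQ runs at 114.3° with length 18.3, so Q = (-7.53, 16.7). ∠MQS = 72.1° gives QS at 6.40° from the x-axis; with |QS| = 27.0, S = (19.3, 19.7). ∠QSA = 46.6° gives SA at -127° from the x-axis; with |SA| = 10.3, A = (13.1, 11.5). ∠SAR = 89.0° gives AR at 142° from the x-axis; with |AR| = 16.0, R = (0.494, 21.3). ∠ARW = 100.1° gives RW at 62.1° from the x-axis; with |RW| = 23.6, W = (11.5, 42.2). ∠RWZ = 72.7° gives WZ at -45.2° from the x-axis; with |WZ| = 28.5, Z = (31.6, 21.9). Then |MZ| = |Z − M| = 38.5.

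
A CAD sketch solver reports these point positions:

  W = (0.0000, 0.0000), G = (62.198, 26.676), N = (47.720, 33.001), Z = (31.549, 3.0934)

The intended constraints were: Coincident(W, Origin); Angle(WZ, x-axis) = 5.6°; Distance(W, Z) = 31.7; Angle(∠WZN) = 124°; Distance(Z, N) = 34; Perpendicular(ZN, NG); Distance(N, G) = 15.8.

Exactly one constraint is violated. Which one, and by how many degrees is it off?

Perpendicular(ZN, NG) — off by 4.80°.

W = (0.00, 0.00) ✓; WZ at 5.600° ✓; |WZ| = 31.70 ✓; ∠WZN = 124.0° ✓; |ZN| = 34.00 ✓; ∠(ZN, NG) = 85.20° ✗; |NG| = 15.80 ✓.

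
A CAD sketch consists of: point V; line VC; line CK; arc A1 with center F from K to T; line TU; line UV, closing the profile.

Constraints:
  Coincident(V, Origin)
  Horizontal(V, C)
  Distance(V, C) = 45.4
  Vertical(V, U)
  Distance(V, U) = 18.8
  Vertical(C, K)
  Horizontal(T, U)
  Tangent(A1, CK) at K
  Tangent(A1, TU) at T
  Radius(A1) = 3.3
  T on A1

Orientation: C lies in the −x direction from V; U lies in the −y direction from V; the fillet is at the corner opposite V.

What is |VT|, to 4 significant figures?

46.11

V is at the origin; VC is horizontal with |VC| = 45.4 and C on the −x side, so C = (-45.40, 0.000). VU is vertical with |VU| = 18.8 and U on the −y side, so U = (0.000, -18.80). The virtual corner opposite V is at (-45.40, -18.80). A1 meets CK tangentially, so FK is at right angles to CK and A1 meets TU tangentially, so FT is at right angles to TU, with radius 3.3, so the center F sits 3.3 in from both sides at F = (-42.10, -15.50). That places the tangent points at K = (-45.40, -15.50) on CK and T = (-42.10, -18.80) on TU. Then |VT| = |T − V| = 46.11.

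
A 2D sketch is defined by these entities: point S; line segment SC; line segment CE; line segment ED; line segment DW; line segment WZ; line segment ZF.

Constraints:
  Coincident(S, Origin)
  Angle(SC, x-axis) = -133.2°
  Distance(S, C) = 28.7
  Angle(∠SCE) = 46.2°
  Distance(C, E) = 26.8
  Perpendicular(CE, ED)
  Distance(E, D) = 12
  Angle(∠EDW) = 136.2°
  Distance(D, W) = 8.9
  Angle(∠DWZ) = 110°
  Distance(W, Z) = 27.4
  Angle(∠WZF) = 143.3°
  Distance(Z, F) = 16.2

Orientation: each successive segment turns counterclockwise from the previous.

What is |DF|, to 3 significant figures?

43.5

∠DWZ = 110.0° gives WZ at -156° from the x-axis; with |WZ| = 27.4, Z = (-24.2, -13.6). ∠WZF = 143.3° gives ZF at -119° from the x-axis; with |ZF| = 16.2, F = (-32.0, -27.8). Then |DF| = |F − D| = 43.5.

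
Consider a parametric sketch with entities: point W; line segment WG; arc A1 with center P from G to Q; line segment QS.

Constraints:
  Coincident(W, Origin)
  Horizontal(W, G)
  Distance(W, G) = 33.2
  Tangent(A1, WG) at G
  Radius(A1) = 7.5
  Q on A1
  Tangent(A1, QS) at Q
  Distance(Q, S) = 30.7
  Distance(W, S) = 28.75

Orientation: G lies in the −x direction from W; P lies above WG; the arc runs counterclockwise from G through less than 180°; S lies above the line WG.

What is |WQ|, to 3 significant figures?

27.4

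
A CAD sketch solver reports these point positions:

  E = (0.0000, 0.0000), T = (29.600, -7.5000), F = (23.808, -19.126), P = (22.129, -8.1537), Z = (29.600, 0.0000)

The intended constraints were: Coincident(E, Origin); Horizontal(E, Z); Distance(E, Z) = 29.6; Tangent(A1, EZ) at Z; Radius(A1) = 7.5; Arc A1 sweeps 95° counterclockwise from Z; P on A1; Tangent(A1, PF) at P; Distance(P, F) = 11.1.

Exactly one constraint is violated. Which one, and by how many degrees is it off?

Tangent(A1, PF) at P — off by 3.70°.

E = (0.00, 0.00) ✓; E.y = 0.00, Z.y = 0.00 ✓; |EZ| = 29.60 ✓; ∠(TZ, ZE) = 90.00° ✓; |TZ| = 7.500 ✓; bearing(T→P) − bearing(T→Z) = 95.00° ✓; |TP| = 7.500 ✓; ∠(TP, PF) = 86.30° ✗; |PF| = 11.10 ✓.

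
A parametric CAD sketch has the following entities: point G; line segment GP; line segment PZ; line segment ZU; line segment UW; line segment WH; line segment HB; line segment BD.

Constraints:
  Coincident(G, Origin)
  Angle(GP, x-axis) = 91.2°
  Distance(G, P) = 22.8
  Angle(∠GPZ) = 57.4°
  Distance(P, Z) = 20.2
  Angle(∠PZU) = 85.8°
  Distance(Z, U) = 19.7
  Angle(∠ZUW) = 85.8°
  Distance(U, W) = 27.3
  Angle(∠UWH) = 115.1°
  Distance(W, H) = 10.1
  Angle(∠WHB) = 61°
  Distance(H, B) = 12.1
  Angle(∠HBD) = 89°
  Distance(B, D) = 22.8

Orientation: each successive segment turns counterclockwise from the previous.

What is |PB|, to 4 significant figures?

8.589

∠UWH = 115.1° gives WH at 107.1° from the x-axis; with |WH| = 10.1, H = (12.12, 24.03). ∠WHB = 61.0° gives HB at -133.9° from the x-axis; with |HB| = 12.1, B = (3.729, 15.31). Then |PB| = |B − P| = 8.589.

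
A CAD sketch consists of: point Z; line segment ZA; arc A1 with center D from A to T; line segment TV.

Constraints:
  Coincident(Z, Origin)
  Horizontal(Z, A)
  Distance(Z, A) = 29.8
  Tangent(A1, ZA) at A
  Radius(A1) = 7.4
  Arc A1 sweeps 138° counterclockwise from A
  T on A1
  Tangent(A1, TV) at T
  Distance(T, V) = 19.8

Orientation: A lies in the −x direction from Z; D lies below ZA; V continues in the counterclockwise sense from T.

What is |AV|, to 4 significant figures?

27.91

On A1, A sits at bearing 90° from D; a 138° counterclockwise sweep puts T at bearing 228°, so T = D + 7.4·(cos 228°, sin 228°) = (-34.75, -12.90). A1 meets TV tangentially, so DT is at right angles to TV, so TV runs along (−sin 228°, cos 228°); with |TV| = 19.8, V = (-20.04, -26.15). Then |AV| = |V − A| = 27.91.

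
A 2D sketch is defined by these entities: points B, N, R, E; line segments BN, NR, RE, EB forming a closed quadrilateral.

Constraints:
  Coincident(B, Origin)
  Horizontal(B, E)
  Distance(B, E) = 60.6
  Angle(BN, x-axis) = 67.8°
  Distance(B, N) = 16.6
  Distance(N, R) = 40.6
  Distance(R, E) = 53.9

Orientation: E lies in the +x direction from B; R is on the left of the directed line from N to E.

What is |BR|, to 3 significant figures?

56.6

Checks: |NR| = 40.60 ✓; |RE| = 53.90 ✓.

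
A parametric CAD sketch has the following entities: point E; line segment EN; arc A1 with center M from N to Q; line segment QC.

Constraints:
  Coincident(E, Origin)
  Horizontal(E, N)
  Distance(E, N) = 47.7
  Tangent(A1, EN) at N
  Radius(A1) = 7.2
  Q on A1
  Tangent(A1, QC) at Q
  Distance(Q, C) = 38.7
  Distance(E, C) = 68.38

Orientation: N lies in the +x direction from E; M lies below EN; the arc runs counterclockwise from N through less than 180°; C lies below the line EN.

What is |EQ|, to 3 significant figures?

41.7

Checks: E = (0.00, 0.00) ✓; |MQ| = 7.200 ✓; ∠(MQ, QC) = 90.00° ✓; |QC| = 38.70 ✓; |EC| = 68.38 ✓.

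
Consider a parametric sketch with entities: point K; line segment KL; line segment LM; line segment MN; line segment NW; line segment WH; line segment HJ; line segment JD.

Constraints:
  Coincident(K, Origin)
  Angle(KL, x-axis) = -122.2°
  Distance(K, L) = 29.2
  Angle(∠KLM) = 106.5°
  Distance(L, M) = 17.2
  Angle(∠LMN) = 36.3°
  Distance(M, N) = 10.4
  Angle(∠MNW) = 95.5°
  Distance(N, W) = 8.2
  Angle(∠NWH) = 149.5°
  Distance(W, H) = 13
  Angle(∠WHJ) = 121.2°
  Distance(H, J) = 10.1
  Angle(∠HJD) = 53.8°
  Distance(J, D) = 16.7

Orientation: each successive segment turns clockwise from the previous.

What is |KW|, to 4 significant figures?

30.28

∠LMN = 36.3° gives MN at 20.60° from the x-axis; with |MN| = 10.4, N = (-22.38, -16.40). ∠MNW = 95.5° gives NW at -63.90° from the x-axis; with |NW| = 8.2, W = (-18.78, -23.76). Then |KW| = |W − K| = 30.28.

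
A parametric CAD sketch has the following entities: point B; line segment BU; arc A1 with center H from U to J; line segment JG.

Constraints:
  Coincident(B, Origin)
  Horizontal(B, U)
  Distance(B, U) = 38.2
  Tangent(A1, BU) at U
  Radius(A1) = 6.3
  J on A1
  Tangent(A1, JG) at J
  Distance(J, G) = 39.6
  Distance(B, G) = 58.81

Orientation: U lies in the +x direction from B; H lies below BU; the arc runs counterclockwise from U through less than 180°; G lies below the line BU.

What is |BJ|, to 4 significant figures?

32.69

Checks: |HJ| = 6.300 ✓; ∠(HJ, JG) = 90.00° ✓; |JG| = 39.60 ✓; |BG| = 58.81 ✓.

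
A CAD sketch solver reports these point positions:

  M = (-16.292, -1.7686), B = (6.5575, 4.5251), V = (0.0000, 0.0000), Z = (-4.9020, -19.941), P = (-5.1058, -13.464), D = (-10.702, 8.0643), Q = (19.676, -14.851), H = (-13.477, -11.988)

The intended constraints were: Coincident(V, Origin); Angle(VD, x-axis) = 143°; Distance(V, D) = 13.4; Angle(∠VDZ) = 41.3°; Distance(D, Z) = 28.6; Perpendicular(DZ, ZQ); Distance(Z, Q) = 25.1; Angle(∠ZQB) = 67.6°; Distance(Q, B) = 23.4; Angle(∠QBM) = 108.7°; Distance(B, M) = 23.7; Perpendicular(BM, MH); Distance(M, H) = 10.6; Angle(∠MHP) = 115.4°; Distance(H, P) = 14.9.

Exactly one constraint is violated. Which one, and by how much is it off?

Distance(H, P) = 14.9 — off by 6.40.

V = (0.00, 0.00) ✓; VD at 143.0° ✓; |VD| = 13.40 ✓; ∠VDZ = 41.30° ✓; |DZ| = 28.60 ✓; ∠(DZ, ZQ) = 90.00° ✓; |ZQ| = 25.10 ✓; ∠ZQB = 67.60° ✓; |QB| = 23.40 ✓; ∠QBM = 108.7° ✓; |BM| = 23.70 ✓; ∠(BM, MH) = 90.00° ✓; |MH| = 10.60 ✓; ∠MHP = 115.4° ✓; |HP| = 8.500 ✗.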